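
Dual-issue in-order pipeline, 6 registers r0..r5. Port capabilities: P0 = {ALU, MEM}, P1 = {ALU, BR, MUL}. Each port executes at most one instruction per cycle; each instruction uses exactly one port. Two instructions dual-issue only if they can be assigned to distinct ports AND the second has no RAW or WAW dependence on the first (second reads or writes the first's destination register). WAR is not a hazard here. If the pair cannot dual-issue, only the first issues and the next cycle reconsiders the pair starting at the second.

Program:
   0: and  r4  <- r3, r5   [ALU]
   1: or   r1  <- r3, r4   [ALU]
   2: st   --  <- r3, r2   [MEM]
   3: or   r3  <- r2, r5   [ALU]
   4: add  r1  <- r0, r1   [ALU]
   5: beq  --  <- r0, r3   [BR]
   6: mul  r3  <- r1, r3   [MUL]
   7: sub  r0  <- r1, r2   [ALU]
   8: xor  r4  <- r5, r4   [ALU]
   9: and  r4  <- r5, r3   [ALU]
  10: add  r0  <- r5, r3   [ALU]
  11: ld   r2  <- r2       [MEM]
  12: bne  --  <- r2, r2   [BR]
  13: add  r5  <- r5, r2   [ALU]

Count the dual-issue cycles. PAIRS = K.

PAIRS = 5

  cy0 -> i0 (and.ALU) RAW r4
  cy1 -> i1,i2 (or.ALU;st.MEM) pair
  cy2 -> i3,i4 (or.ALU;add.ALU) pair
  cy3 -> i5 (beq.BR) no-port BR/MUL
  cy4 -> i6,i7 (mul.MUL;sub.ALU) pair
  cy5 -> i8 (xor.ALU) WAW r4
  cy6 -> i9,i10 (and.ALU;add.ALU) pair
  cy7 -> i11 (ld.MEM) RAW r2
  cy8 -> i12,i13 (bne.BR;add.ALU) pair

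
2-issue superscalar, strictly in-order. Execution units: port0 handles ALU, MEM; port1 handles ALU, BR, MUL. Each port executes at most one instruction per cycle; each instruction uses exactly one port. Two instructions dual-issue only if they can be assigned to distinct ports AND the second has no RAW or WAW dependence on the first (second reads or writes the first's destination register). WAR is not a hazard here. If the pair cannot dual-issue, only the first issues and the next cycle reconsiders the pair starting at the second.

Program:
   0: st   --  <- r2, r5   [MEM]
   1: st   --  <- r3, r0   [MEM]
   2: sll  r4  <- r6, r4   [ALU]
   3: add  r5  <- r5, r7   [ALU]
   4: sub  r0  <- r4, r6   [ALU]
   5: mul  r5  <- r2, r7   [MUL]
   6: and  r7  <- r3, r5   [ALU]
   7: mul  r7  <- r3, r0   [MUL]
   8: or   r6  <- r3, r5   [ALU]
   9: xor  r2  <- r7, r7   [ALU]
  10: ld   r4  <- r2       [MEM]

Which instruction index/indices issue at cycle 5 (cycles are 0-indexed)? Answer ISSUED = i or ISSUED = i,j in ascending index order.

ISSUED = 7,8

#0 head=0: st i0 no-port MEM/MEM
#1 head=1: st;sll i1&i2 2-wide
#2 head=3: add;sub i3&i4 2-wide
#3 head=5: mul i5 RAW r5
#4 head=6: and i6 WAW r7
#5 head=7: mul;or i7&i8 2-wide
#6 head=9: xor i9 RAW r2
#7 head=10: ld i10 tail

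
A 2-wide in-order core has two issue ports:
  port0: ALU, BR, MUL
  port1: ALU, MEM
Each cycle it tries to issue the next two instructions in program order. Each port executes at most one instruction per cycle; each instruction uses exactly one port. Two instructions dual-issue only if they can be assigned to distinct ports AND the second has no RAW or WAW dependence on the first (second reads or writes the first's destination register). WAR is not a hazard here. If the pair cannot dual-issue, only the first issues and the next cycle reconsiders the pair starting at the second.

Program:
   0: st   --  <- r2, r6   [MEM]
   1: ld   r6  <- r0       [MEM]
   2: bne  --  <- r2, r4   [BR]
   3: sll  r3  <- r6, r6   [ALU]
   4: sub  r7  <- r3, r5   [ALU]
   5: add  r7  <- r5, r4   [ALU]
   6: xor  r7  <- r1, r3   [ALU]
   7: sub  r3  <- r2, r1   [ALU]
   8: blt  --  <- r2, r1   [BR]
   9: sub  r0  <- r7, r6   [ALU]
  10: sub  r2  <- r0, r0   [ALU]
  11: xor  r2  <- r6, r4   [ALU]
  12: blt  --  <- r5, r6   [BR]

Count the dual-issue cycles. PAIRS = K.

  cy0 -> i0 (st.MEM) no-port MEM/MEM
  cy1 -> i1,i2 (ld.MEM/bne.BR) 2-wide
  cy2 -> i3 (sll.ALU) RAW r3
  cy3 -> i4 (sub.ALU) WAW r7
  cy4 -> i5 (add.ALU) WAW r7
  cy5 -> i6,i7 (xor.ALU/sub.ALU) 2-wide
  cy6 -> i8,i9 (blt.BR/sub.ALU) 2-wide
  cy7 -> i10 (sub.ALU) WAW r2
  cy8 -> i11,i12 (xor.ALU/blt.BR) 2-wide

PAIRS = 4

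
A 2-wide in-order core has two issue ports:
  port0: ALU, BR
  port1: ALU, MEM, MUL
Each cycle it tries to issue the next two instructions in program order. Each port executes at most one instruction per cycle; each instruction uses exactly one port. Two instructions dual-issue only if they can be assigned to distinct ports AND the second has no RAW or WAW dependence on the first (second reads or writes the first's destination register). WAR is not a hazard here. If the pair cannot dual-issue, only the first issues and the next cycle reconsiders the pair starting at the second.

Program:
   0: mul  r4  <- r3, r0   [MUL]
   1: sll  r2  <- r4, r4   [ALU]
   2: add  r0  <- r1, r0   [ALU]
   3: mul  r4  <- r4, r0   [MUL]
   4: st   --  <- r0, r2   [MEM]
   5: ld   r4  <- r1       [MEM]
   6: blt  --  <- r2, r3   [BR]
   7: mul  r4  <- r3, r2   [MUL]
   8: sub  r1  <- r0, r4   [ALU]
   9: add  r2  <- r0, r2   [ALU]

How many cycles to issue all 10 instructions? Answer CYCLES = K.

CYCLES = 7

[0] i0  mul.MUL  -- RAW r4
[1] i1&i2  sll.ALU add.ALU  -- pair
[2] i3  mul.MUL  -- no-port MUL/MEM
[3] i4  st.MEM  -- no-port MEM/MEM
[4] i5&i6  ld.MEM blt.BR  -- pair
[5] i7  mul.MUL  -- RAW r4
[6] i8&i9  sub.ALU add.ALU  -- pair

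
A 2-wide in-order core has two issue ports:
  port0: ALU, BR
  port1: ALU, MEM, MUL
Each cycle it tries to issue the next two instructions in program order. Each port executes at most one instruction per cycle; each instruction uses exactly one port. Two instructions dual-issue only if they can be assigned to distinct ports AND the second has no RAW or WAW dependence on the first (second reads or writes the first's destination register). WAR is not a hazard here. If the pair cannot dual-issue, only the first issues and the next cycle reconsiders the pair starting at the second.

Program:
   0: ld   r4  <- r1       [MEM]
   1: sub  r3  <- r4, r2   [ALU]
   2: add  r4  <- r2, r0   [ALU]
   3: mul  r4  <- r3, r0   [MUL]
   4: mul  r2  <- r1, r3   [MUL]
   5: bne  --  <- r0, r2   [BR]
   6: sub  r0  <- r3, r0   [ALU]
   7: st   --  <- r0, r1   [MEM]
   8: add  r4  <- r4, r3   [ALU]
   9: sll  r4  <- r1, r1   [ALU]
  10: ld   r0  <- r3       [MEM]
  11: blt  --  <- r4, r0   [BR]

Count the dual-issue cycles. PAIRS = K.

PAIRS = 4

[0] i0  ld.MEM  -- RAW r4
[1] i1&i2  sub.ALU add.ALU  -- dual
[2] i3  mul.MUL  -- no-port MUL/MUL
[3] i4  mul.MUL  -- RAW r2
[4] i5&i6  bne.BR sub.ALU  -- dual
[5] i7&i8  st.MEM add.ALU  -- dual
[6] i9&i10  sll.ALU ld.MEM  -- dual
[7] i11  blt.BR  -- tail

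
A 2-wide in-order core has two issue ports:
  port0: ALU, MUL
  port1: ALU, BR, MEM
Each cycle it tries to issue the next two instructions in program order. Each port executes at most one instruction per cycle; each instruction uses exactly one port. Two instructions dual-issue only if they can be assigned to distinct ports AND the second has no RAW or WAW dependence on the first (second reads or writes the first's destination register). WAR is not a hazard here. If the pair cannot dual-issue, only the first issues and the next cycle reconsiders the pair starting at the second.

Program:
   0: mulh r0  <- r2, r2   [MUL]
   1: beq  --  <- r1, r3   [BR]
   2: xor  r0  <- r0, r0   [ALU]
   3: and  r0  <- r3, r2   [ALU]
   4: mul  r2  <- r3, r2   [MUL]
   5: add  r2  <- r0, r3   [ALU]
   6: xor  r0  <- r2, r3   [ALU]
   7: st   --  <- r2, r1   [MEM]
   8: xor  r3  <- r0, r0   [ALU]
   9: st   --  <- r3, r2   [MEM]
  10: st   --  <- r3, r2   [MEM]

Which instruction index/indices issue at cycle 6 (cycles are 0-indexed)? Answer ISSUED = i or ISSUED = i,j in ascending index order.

ISSUED = 9

0. mulh.MUL+beq.BR @i0&i1  | 2-wide
1. xor.ALU @i2  | WAW r0
2. and.ALU+mul.MUL @i3&i4  | 2-wide
3. add.ALU @i5  | RAW r2
4. xor.ALU+st.MEM @i6&i7  | 2-wide
5. xor.ALU @i8  | RAW r3
6. st.MEM @i9  | no-port MEM/MEM
7. st.MEM @i10  | tail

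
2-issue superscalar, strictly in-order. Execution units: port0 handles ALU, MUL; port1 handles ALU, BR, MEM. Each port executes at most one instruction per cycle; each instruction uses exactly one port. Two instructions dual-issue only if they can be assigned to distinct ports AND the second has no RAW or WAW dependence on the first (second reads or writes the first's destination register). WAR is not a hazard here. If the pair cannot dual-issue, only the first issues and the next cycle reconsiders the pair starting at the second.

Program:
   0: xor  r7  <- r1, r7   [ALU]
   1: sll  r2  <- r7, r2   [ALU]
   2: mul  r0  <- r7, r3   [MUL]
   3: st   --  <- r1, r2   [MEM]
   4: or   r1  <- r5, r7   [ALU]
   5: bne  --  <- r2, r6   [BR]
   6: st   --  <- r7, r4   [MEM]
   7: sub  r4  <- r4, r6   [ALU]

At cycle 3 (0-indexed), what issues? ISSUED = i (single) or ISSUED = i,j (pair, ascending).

ISSUED = 5

#0 head=0: xor.ALU i0 RAW r7
#1 head=1: sll.ALU mul.MUL i1/i2 dual
#2 head=3: st.MEM or.ALU i3/i4 dual
#3 head=5: bne.BR i5 no-port BR/MEM
#4 head=6: st.MEM sub.ALU i6/i7 dual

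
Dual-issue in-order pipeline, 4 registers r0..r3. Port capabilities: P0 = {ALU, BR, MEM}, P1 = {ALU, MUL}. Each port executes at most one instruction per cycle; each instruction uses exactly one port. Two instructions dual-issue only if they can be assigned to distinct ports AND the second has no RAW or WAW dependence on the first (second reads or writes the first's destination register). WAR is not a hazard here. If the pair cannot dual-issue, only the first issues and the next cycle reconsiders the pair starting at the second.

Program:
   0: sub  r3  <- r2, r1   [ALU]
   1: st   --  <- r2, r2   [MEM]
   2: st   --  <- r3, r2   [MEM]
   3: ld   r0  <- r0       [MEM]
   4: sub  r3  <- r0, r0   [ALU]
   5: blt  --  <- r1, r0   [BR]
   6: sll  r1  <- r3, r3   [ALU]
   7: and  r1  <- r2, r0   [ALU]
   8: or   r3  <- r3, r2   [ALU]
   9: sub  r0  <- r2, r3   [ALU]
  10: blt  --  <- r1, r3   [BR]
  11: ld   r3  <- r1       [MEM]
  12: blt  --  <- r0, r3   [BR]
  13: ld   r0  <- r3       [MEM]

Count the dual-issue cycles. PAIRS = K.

PAIRS = 4

  cy0 -> i0+i1 (sub.ALU/st.MEM) 2-wide
  cy1 -> i2 (st.MEM) no-port MEM/MEM
  cy2 -> i3 (ld.MEM) RAW r0
  cy3 -> i4+i5 (sub.ALU/blt.BR) 2-wide
  cy4 -> i6 (sll.ALU) WAW r1
  cy5 -> i7+i8 (and.ALU/or.ALU) 2-wide
  cy6 -> i9+i10 (sub.ALU/blt.BR) 2-wide
  cy7 -> i11 (ld.MEM) no-port MEM/BR
  cy8 -> i12 (blt.BR) no-port BR/MEM
  cy9 -> i13 (ld.MEM) tail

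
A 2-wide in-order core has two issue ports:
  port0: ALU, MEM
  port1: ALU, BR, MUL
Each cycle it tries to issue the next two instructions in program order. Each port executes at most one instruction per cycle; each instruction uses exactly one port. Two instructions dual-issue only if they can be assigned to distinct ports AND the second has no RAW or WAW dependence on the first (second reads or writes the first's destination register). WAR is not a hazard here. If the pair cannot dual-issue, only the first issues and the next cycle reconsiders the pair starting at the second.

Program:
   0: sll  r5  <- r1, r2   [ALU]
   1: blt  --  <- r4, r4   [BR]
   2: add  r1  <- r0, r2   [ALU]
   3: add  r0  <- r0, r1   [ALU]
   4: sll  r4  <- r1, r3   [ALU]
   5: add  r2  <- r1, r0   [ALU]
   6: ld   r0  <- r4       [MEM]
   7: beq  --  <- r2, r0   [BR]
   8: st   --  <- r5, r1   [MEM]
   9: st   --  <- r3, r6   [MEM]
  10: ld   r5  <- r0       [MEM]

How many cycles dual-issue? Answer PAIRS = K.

t=0 i0,i1:sll.ALU/blt.BR ; pair
t=1 i2:add.ALU ; RAW r1
t=2 i3,i4:add.ALU/sll.ALU ; pair
t=3 i5,i6:add.ALU/ld.MEM ; pair
t=4 i7,i8:beq.BR/st.MEM ; pair
t=5 i9:st.MEM ; no-port MEM/MEM
t=6 i10:ld.MEM ; tail

PAIRS = 4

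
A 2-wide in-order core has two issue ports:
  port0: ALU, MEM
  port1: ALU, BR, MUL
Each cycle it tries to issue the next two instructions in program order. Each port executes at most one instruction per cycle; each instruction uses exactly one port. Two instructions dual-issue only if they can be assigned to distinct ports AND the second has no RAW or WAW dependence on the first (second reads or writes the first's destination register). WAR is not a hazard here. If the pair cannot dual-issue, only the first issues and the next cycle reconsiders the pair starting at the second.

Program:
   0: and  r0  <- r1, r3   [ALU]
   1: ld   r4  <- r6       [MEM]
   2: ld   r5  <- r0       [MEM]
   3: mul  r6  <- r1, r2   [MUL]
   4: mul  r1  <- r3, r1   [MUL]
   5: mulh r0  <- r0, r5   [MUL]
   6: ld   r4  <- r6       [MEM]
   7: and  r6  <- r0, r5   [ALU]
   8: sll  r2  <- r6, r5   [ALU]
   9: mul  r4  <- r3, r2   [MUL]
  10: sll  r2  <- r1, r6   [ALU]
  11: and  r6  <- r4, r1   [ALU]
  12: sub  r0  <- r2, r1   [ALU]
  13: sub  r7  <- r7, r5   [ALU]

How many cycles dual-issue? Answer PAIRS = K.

c0: i0/i1 and.ALU/ld.MEM  pair
c1: i2/i3 ld.MEM/mul.MUL  pair
c2: i4 mul.MUL  no-port MUL/MUL
c3: i5/i6 mulh.MUL/ld.MEM  pair
c4: i7 and.ALU  RAW r6
c5: i8 sll.ALU  RAW r2
c6: i9/i10 mul.MUL/sll.ALU  pair
c7: i11/i12 and.ALU/sub.ALU  pair
c8: i13 sub.ALU  tail

PAIRS = 5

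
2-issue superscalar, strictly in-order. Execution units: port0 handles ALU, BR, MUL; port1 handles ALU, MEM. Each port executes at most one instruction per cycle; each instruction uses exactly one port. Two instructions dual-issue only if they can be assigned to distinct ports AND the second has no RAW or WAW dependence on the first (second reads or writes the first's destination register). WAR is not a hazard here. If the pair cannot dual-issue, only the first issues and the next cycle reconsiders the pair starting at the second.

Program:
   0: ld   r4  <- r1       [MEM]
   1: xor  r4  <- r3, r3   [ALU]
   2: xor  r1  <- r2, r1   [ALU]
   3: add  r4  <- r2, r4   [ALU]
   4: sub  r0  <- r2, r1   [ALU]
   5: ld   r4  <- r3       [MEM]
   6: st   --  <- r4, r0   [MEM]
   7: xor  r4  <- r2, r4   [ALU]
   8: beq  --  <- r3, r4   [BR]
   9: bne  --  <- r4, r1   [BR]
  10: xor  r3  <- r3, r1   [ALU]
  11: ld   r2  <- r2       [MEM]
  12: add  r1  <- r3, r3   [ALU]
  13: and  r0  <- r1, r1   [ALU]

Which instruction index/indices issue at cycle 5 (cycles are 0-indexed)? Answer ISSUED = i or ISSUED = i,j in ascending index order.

ISSUED = 8

0. ld @i0  | WAW r4
1. xor/xor @i1/i2  | dual
2. add/sub @i3/i4  | dual
3. ld @i5  | no-port MEM/MEM
4. st/xor @i6/i7  | dual
5. beq @i8  | no-port BR/BR
6. bne/xor @i9/i10  | dual
7. ld/add @i11/i12  | dual
8. and @i13  | tail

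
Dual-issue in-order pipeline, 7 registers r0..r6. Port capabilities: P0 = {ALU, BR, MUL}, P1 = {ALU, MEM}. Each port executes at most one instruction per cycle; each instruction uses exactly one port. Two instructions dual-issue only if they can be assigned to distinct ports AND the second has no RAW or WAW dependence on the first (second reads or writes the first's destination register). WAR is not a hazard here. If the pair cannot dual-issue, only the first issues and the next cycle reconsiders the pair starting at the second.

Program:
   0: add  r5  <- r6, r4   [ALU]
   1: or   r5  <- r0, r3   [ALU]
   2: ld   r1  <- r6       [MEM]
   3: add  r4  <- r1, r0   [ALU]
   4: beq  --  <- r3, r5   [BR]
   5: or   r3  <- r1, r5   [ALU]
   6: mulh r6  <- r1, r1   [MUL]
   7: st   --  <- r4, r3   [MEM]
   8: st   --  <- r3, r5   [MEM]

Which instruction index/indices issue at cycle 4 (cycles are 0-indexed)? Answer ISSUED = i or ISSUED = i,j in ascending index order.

ISSUED = 7

  cy0 -> i0 (add.ALU) WAW r5
  cy1 -> i1,i2 (or.ALU;ld.MEM) dual
  cy2 -> i3,i4 (add.ALU;beq.BR) dual
  cy3 -> i5,i6 (or.ALU;mulh.MUL) dual
  cy4 -> i7 (st.MEM) no-port MEM/MEM
  cy5 -> i8 (st.MEM) tail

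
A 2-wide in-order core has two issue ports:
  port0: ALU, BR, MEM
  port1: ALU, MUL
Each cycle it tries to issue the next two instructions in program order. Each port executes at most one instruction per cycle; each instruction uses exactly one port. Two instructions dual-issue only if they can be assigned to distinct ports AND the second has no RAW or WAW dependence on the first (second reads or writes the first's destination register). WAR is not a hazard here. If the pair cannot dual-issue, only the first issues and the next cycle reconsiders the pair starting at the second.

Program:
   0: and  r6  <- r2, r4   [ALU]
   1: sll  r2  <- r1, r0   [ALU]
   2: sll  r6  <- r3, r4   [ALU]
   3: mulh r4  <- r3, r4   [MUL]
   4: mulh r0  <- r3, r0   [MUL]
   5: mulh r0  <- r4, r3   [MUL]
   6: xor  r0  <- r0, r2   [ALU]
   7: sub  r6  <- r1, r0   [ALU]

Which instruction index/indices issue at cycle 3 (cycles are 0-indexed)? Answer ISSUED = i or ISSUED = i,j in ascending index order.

#0 head=0: and;sll i0&i1 dual
#1 head=2: sll;mulh i2&i3 dual
#2 head=4: mulh i4 no-port MUL/MUL
#3 head=5: mulh i5 RAW+WAW r0
#4 head=6: xor i6 RAW r0
#5 head=7: sub i7 tail

ISSUED = 5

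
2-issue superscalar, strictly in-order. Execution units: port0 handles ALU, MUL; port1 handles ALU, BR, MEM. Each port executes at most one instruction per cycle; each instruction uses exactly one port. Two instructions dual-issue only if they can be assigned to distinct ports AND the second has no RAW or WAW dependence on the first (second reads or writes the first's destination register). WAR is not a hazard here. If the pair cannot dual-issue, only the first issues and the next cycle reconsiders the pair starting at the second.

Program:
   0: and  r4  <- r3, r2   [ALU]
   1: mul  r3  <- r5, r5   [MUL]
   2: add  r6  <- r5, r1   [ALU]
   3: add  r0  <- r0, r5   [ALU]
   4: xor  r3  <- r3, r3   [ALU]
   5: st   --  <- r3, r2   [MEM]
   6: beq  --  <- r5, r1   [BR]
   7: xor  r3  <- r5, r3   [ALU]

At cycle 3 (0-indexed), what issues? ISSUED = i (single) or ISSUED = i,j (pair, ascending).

[0] i0,i1  and.ALU;mul.MUL  -- dual
[1] i2,i3  add.ALU;add.ALU  -- dual
[2] i4  xor.ALU  -- RAW r3
[3] i5  st.MEM  -- no-port MEM/BR
[4] i6,i7  beq.BR;xor.ALU  -- dual

ISSUED = 5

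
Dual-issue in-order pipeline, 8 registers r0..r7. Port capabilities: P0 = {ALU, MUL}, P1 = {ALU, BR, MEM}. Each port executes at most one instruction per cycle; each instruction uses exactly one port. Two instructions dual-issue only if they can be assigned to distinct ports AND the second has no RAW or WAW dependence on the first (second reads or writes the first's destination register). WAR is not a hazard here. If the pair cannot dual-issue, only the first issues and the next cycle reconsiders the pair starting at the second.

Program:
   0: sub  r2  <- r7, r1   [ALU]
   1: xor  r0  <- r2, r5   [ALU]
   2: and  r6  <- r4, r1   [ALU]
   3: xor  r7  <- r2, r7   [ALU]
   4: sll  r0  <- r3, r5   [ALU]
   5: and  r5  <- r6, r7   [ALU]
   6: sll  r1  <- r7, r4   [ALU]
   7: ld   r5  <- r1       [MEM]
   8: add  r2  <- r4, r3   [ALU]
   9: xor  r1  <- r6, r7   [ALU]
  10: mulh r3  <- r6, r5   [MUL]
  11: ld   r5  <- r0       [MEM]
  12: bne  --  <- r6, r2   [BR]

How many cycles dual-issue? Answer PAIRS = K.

#0 head=0: sub i0 RAW r2
#1 head=1: xor;and i1+i2 2-wide
#2 head=3: xor;sll i3+i4 2-wide
#3 head=5: and;sll i5+i6 2-wide
#4 head=7: ld;add i7+i8 2-wide
#5 head=9: xor;mulh i9+i10 2-wide
#6 head=11: ld i11 no-port MEM/BR
#7 head=12: bne i12 tail

PAIRS = 5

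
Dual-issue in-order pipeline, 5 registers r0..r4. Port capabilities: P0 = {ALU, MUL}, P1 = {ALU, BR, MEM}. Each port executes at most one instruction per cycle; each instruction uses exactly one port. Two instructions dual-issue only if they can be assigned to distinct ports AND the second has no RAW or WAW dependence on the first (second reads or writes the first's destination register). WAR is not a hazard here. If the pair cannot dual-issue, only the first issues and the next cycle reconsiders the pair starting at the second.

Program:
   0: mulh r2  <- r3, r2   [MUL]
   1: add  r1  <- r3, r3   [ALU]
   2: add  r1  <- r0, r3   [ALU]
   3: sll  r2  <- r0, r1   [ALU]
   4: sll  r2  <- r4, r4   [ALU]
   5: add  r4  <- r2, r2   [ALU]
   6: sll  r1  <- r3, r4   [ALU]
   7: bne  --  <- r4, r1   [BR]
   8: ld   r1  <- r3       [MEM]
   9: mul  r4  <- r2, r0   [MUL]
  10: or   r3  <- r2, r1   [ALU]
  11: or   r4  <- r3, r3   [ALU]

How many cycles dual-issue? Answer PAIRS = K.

PAIRS = 2

#0 head=0: mulh.MUL/add.ALU i0+i1 dual
#1 head=2: add.ALU i2 RAW r1
#2 head=3: sll.ALU i3 WAW r2
#3 head=4: sll.ALU i4 RAW r2
#4 head=5: add.ALU i5 RAW r4
#5 head=6: sll.ALU i6 RAW r1
#6 head=7: bne.BR i7 no-port BR/MEM
#7 head=8: ld.MEM/mul.MUL i8+i9 dual
#8 head=10: or.ALU i10 RAW r3
#9 head=11: or.ALU i11 tail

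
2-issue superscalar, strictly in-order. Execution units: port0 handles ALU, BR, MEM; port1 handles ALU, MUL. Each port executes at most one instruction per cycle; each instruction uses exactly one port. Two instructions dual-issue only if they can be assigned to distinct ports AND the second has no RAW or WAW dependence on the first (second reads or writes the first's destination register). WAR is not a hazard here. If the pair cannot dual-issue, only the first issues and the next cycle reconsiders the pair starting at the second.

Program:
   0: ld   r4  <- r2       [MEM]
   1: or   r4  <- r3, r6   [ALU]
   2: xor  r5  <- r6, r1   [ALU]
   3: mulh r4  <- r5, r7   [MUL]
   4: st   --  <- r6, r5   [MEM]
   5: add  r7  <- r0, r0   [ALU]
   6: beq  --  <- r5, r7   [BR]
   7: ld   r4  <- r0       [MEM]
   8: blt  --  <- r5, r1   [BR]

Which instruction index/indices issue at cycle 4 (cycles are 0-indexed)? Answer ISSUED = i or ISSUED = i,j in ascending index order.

t=0 i0:ld.MEM ; WAW r4
t=1 i1+i2:or.ALU+xor.ALU ; pair
t=2 i3+i4:mulh.MUL+st.MEM ; pair
t=3 i5:add.ALU ; RAW r7
t=4 i6:beq.BR ; no-port BR/MEM
t=5 i7:ld.MEM ; no-port MEM/BR
t=6 i8:blt.BR ; tail

ISSUED = 6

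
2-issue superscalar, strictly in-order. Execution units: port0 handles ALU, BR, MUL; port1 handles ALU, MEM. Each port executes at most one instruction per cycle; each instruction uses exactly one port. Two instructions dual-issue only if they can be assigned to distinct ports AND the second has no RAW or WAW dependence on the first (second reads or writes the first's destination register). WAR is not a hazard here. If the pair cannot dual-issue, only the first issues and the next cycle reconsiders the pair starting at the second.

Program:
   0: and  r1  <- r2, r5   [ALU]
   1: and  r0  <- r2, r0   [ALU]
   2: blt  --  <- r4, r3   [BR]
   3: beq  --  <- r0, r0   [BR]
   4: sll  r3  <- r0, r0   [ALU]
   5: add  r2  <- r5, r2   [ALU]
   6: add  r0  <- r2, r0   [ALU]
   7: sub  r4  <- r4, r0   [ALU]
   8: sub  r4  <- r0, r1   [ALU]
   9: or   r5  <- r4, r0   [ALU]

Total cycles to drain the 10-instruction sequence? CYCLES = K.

t=0 i0,i1:and;and ; pair
t=1 i2:blt ; no-port BR/BR
t=2 i3,i4:beq;sll ; pair
t=3 i5:add ; RAW r2
t=4 i6:add ; RAW r0
t=5 i7:sub ; WAW r4
t=6 i8:sub ; RAW r4
t=7 i9:or ; tail

CYCLES = 8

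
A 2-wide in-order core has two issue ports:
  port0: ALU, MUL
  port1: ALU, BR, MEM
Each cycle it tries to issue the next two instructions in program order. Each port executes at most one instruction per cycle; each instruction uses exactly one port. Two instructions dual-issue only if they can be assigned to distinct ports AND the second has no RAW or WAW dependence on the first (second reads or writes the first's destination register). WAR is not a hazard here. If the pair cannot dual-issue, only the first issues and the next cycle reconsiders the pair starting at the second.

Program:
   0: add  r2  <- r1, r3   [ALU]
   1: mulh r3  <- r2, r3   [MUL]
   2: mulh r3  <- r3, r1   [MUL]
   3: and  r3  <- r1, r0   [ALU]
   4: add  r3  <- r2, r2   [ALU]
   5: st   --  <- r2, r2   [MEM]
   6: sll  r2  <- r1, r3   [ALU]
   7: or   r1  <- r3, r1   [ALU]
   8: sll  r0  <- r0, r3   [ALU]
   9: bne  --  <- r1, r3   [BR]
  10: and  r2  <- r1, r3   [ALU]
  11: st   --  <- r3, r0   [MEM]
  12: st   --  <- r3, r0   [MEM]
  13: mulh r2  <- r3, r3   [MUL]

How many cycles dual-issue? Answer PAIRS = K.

0. add.ALU @i0  | RAW r2
1. mulh.MUL @i1  | no-port MUL/MUL
2. mulh.MUL @i2  | WAW r3
3. and.ALU @i3  | WAW r3
4. add.ALU+st.MEM @i4&i5  | dual
5. sll.ALU+or.ALU @i6&i7  | dual
6. sll.ALU+bne.BR @i8&i9  | dual
7. and.ALU+st.MEM @i10&i11  | dual
8. st.MEM+mulh.MUL @i12&i13  | dual

PAIRS = 5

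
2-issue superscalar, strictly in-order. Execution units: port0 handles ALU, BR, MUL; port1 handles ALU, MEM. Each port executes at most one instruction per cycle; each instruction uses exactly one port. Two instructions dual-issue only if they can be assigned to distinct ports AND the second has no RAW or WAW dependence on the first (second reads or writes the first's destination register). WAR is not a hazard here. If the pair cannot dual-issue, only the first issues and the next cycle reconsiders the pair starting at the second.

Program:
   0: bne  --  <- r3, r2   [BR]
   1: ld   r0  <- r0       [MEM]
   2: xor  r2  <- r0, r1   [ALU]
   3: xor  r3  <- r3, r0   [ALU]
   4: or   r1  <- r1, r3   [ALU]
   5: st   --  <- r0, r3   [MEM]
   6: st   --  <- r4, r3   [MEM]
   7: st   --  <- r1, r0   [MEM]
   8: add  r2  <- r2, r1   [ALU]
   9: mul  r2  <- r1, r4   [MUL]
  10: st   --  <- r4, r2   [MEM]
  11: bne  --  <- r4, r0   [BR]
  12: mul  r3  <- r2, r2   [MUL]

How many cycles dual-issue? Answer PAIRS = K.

PAIRS = 5

0. bne+ld @i0,i1  | dual
1. xor+xor @i2,i3  | dual
2. or+st @i4,i5  | dual
3. st @i6  | no-port MEM/MEM
4. st+add @i7,i8  | dual
5. mul @i9  | RAW r2
6. st+bne @i10,i11  | dual
7. mul @i12  | tail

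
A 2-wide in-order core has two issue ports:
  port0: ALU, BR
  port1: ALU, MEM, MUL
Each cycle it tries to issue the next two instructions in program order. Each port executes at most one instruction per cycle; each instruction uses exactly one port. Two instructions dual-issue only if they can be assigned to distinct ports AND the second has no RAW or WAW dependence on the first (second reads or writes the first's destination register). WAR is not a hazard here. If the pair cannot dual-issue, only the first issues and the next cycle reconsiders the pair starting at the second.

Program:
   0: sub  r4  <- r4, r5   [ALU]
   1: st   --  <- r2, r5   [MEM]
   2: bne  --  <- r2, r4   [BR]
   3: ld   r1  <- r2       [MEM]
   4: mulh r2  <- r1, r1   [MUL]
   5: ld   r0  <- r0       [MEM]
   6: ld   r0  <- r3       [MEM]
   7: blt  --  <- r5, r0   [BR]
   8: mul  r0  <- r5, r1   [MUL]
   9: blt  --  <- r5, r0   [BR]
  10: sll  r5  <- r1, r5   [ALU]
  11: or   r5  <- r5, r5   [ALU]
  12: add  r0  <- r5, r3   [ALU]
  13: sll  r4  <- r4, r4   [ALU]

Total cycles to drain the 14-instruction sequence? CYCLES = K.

CYCLES = 9

t=0 i0&i1:sub.ALU/st.MEM ; dual
t=1 i2&i3:bne.BR/ld.MEM ; dual
t=2 i4:mulh.MUL ; no-port MUL/MEM
t=3 i5:ld.MEM ; no-port MEM/MEM
t=4 i6:ld.MEM ; RAW r0
t=5 i7&i8:blt.BR/mul.MUL ; dual
t=6 i9&i10:blt.BR/sll.ALU ; dual
t=7 i11:or.ALU ; RAW r5
t=8 i12&i13:add.ALU/sll.ALU ; dual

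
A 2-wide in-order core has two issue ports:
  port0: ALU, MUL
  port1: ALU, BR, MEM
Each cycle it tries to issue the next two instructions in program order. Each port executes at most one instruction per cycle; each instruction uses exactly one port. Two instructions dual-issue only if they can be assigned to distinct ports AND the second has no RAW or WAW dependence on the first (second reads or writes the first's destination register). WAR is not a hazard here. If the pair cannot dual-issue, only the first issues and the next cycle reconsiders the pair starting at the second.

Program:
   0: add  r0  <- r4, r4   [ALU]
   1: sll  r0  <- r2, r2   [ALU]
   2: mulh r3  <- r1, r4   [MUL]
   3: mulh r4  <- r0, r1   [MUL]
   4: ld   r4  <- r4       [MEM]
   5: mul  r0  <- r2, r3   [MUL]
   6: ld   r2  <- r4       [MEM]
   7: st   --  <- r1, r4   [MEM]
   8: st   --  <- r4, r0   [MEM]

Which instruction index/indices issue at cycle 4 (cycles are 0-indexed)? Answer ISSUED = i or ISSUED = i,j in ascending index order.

ISSUED = 6

[0] i0  add  -- WAW r0
[1] i1&i2  sll mulh  -- dual
[2] i3  mulh  -- RAW+WAW r4
[3] i4&i5  ld mul  -- dual
[4] i6  ld  -- no-port MEM/MEM
[5] i7  st  -- no-port MEM/MEM
[6] i8  st  -- tail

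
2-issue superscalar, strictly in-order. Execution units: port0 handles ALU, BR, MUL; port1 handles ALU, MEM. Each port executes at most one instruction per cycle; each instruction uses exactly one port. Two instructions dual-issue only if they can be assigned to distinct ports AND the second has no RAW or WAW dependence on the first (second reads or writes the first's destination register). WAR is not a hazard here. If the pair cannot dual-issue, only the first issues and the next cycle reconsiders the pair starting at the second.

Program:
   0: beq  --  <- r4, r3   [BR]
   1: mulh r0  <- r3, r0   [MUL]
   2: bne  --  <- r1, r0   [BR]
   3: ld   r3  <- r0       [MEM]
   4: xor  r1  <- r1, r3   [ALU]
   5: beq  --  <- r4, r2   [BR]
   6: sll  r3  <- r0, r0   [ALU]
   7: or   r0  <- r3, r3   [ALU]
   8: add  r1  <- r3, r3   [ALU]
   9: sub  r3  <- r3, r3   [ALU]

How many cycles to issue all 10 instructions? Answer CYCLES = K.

CYCLES = 7

t=0 i0:beq.BR ; no-port BR/MUL
t=1 i1:mulh.MUL ; no-port MUL/BR
t=2 i2,i3:bne.BR;ld.MEM ; pair
t=3 i4,i5:xor.ALU;beq.BR ; pair
t=4 i6:sll.ALU ; RAW r3
t=5 i7,i8:or.ALU;add.ALU ; pair
t=6 i9:sub.ALU ; tail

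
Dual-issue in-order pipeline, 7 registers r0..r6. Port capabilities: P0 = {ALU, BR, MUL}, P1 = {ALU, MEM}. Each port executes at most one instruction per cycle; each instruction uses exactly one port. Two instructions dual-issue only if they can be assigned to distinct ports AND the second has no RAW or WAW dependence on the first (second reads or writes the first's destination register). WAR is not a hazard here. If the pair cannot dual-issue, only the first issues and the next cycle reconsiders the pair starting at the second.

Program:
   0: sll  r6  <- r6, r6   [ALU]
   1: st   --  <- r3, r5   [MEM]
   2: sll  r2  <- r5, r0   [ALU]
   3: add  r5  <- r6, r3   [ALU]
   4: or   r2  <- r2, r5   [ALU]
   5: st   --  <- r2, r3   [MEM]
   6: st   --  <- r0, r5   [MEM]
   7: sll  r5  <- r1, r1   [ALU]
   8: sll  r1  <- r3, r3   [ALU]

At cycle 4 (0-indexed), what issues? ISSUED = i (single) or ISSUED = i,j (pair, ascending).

[0] i0&i1  sll/st  -- dual
[1] i2&i3  sll/add  -- dual
[2] i4  or  -- RAW r2
[3] i5  st  -- no-port MEM/MEM
[4] i6&i7  st/sll  -- dual
[5] i8  sll  -- tail

ISSUED = 6,7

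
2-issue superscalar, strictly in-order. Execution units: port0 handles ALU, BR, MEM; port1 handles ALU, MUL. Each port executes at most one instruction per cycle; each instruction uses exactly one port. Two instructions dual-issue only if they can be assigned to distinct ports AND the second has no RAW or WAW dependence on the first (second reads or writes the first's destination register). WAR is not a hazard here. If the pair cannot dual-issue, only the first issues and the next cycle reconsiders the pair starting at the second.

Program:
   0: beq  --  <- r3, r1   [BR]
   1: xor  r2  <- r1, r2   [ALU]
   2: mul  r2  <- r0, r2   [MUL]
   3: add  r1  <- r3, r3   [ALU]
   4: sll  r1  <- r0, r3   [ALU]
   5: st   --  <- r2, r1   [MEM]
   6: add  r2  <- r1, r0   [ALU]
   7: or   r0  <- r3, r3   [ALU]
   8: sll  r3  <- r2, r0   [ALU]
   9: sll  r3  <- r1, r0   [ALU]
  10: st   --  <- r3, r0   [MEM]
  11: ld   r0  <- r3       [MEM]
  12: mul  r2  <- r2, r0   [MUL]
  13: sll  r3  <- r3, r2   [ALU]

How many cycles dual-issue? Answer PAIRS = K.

0. beq.BR xor.ALU @i0&i1  | pair
1. mul.MUL add.ALU @i2&i3  | pair
2. sll.ALU @i4  | RAW r1
3. st.MEM add.ALU @i5&i6  | pair
4. or.ALU @i7  | RAW r0
5. sll.ALU @i8  | WAW r3
6. sll.ALU @i9  | RAW r3
7. st.MEM @i10  | no-port MEM/MEM
8. ld.MEM @i11  | RAW r0
9. mul.MUL @i12  | RAW r2
10. sll.ALU @i13  | tail

PAIRS = 3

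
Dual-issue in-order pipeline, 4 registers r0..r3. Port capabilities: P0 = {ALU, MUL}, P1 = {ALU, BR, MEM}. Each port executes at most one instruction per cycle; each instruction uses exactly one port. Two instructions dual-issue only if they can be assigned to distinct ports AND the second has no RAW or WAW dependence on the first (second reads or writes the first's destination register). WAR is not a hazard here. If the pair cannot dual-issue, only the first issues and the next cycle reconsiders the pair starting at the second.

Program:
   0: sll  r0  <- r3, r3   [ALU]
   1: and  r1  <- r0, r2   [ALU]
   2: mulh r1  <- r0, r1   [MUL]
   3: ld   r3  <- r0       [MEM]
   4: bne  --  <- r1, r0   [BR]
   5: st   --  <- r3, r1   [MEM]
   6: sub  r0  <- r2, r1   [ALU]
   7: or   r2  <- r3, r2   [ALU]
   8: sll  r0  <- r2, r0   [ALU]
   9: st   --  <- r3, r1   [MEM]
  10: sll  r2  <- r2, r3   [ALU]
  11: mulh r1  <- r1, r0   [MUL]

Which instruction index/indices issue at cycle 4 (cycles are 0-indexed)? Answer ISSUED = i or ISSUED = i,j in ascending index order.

ISSUED = 5,6

[0] i0  sll  -- RAW r0
[1] i1  and  -- RAW+WAW r1
[2] i2/i3  mulh/ld  -- dual
[3] i4  bne  -- no-port BR/MEM
[4] i5/i6  st/sub  -- dual
[5] i7  or  -- RAW r2
[6] i8/i9  sll/st  -- dual
[7] i10/i11  sll/mulh  -- dual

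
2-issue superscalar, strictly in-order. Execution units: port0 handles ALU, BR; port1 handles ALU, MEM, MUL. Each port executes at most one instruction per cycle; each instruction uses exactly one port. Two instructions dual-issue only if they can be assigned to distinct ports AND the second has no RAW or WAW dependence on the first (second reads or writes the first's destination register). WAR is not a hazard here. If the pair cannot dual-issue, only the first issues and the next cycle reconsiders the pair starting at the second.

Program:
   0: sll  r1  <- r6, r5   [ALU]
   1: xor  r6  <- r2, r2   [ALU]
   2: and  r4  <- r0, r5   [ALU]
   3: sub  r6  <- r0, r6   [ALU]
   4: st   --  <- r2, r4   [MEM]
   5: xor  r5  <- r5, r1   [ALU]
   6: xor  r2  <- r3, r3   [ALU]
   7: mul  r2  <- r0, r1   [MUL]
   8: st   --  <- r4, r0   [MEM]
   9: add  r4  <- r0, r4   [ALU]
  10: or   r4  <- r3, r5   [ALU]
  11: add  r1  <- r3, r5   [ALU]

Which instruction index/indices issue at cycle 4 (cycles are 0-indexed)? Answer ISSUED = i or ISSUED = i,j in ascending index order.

ISSUED = 7

c0: i0,i1 sll.ALU;xor.ALU  2-wide
c1: i2,i3 and.ALU;sub.ALU  2-wide
c2: i4,i5 st.MEM;xor.ALU  2-wide
c3: i6 xor.ALU  WAW r2
c4: i7 mul.MUL  no-port MUL/MEM
c5: i8,i9 st.MEM;add.ALU  2-wide
c6: i10,i11 or.ALU;add.ALU  2-wide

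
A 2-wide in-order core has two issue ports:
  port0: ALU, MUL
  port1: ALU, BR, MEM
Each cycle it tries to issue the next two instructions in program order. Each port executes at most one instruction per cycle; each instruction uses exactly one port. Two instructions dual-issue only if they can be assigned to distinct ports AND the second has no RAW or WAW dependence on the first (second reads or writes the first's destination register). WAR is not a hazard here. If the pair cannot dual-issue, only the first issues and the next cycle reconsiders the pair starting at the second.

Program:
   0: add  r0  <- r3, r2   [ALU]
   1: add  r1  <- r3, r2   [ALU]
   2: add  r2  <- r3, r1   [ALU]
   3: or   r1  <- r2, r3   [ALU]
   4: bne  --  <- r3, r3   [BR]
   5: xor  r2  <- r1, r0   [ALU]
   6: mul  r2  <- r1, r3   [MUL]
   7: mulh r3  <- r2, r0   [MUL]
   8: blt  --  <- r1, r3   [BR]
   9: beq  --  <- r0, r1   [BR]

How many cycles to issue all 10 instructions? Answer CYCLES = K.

CYCLES = 8

  cy0 -> i0+i1 (add+add) pair
  cy1 -> i2 (add) RAW r2
  cy2 -> i3+i4 (or+bne) pair
  cy3 -> i5 (xor) WAW r2
  cy4 -> i6 (mul) no-port MUL/MUL
  cy5 -> i7 (mulh) RAW r3
  cy6 -> i8 (blt) no-port BR/BR
  cy7 -> i9 (beq) tail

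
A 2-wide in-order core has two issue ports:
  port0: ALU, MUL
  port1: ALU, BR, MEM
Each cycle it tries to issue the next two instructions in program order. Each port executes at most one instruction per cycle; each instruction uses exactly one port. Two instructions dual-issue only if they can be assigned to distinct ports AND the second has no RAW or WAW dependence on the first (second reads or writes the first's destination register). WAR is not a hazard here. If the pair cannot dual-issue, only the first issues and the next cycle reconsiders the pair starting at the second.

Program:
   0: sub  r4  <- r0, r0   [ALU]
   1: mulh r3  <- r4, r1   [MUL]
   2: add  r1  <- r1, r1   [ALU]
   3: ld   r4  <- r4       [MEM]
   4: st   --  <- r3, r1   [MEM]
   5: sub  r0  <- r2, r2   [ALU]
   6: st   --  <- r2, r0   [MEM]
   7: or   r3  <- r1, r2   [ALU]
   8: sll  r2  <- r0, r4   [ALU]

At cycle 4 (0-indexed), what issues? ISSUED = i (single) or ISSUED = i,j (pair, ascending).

ISSUED = 6,7

#0 head=0: sub.ALU i0 RAW r4
#1 head=1: mulh.MUL;add.ALU i1+i2 2-wide
#2 head=3: ld.MEM i3 no-port MEM/MEM
#3 head=4: st.MEM;sub.ALU i4+i5 2-wide
#4 head=6: st.MEM;or.ALU i6+i7 2-wide
#5 head=8: sll.ALU i8 tail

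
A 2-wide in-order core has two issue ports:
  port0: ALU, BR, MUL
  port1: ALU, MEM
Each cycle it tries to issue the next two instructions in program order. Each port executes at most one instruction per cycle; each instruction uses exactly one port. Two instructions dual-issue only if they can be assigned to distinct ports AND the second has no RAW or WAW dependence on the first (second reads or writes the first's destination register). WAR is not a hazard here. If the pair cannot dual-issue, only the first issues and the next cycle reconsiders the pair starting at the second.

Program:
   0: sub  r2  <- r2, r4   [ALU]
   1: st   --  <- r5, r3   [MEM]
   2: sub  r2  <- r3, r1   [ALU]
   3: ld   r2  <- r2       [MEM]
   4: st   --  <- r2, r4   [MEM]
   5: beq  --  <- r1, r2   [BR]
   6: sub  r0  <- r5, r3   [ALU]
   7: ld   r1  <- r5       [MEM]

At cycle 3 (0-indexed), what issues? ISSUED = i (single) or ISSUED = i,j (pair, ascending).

  cy0 -> i0/i1 (sub st) 2-wide
  cy1 -> i2 (sub) RAW+WAW r2
  cy2 -> i3 (ld) no-port MEM/MEM
  cy3 -> i4/i5 (st beq) 2-wide
  cy4 -> i6/i7 (sub ld) 2-wide

ISSUED = 4,5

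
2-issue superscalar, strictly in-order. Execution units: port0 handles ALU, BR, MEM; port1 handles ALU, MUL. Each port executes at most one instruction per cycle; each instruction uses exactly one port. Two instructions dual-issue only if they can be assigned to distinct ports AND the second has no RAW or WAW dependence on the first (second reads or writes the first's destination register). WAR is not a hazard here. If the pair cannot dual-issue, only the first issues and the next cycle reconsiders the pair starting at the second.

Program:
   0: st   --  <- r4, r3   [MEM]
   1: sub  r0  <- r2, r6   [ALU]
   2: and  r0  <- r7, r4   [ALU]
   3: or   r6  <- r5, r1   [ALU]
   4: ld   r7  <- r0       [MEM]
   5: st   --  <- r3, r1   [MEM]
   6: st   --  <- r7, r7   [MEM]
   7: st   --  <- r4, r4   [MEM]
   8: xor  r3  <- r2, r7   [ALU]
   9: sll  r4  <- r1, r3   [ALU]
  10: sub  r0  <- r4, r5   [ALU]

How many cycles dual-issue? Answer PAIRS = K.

PAIRS = 3

c0: i0,i1 st/sub  pair
c1: i2,i3 and/or  pair
c2: i4 ld  no-port MEM/MEM
c3: i5 st  no-port MEM/MEM
c4: i6 st  no-port MEM/MEM
c5: i7,i8 st/xor  pair
c6: i9 sll  RAW r4
c7: i10 sub  tail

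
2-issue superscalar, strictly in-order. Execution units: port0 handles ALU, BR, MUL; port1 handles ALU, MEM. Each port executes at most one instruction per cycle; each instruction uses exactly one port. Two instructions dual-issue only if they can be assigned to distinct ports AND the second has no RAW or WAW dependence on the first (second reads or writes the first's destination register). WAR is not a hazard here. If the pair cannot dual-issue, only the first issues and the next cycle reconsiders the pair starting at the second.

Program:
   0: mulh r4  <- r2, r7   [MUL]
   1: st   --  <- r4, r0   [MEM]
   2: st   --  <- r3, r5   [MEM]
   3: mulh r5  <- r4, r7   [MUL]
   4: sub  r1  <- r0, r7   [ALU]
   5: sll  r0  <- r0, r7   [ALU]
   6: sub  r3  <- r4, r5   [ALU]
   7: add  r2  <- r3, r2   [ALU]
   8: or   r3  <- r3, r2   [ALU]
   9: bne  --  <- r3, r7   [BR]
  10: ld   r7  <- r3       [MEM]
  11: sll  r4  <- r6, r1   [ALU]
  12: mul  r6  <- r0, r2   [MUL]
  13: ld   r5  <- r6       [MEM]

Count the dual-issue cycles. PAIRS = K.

c0: i0 mulh.MUL  RAW r4
c1: i1 st.MEM  no-port MEM/MEM
c2: i2,i3 st.MEM/mulh.MUL  dual
c3: i4,i5 sub.ALU/sll.ALU  dual
c4: i6 sub.ALU  RAW r3
c5: i7 add.ALU  RAW r2
c6: i8 or.ALU  RAW r3
c7: i9,i10 bne.BR/ld.MEM  dual
c8: i11,i12 sll.ALU/mul.MUL  dual
c9: i13 ld.MEM  tail

PAIRS = 4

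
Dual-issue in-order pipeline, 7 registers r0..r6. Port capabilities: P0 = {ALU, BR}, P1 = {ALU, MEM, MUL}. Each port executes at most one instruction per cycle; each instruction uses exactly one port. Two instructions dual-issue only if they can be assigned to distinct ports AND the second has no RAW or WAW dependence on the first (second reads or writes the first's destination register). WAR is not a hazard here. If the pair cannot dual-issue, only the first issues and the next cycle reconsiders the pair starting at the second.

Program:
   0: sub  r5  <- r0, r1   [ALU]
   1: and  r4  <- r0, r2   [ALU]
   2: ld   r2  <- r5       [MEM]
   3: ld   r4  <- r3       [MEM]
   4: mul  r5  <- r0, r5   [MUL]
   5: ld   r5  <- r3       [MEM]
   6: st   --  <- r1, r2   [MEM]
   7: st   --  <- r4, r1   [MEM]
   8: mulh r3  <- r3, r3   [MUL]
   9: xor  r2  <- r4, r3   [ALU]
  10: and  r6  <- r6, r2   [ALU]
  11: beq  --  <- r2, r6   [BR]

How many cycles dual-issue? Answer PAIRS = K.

  cy0 -> i0&i1 (sub and) 2-wide
  cy1 -> i2 (ld) no-port MEM/MEM
  cy2 -> i3 (ld) no-port MEM/MUL
  cy3 -> i4 (mul) no-port MUL/MEM
  cy4 -> i5 (ld) no-port MEM/MEM
  cy5 -> i6 (st) no-port MEM/MEM
  cy6 -> i7 (st) no-port MEM/MUL
  cy7 -> i8 (mulh) RAW r3
  cy8 -> i9 (xor) RAW r2
  cy9 -> i10 (and) RAW r6
  cy10 -> i11 (beq) tail

PAIRS = 1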